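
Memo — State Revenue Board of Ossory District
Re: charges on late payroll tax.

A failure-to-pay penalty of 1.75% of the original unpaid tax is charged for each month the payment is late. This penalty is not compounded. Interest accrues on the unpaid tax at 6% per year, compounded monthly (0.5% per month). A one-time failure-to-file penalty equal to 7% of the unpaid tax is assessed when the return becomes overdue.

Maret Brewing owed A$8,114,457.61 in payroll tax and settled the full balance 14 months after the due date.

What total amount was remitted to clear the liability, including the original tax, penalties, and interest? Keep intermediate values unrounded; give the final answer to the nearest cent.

A$11,257,358.52

Failure-to-file penalty: 7% × A$8,114,457.61 = A$568,012.03…
Failure-to-pay penalty: 14 × 1.75% × A$8,114,457.61 = A$1,988,042.11…
Interest: A$8,114,457.61 × ((1 + 0.005)^14 − 1) = A$8,114,457.61 × 0.0723211… = A$586,846.7593…
Total = A$8,114,457.61 + A$2,556,054.1472… + A$586,846.7593… = A$11,257,358.52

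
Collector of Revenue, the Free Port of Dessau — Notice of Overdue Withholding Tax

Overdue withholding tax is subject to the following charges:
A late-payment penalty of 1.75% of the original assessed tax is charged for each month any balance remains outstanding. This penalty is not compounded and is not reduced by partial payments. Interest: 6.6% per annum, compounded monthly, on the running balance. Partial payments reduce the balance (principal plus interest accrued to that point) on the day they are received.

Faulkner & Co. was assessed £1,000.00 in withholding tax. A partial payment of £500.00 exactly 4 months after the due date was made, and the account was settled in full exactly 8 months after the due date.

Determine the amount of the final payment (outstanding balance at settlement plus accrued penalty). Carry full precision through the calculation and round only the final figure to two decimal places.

£673.77

Monthly rate = 6.6% ÷ 12 = 0.55%
Balance at month 4: £1,000.0000 × (1 + 0.0055)^4 = £1,022.1822…
After £500.00 payment: £1,022.1822… − £500.00 = £522.1822…
Balance at month 8: £522.1822… × (1 + 0.0055)^4 = £533.7653…
Penalty: 8 × 1.75% × £1,000.00 = £140.00
Final settlement = outstanding balance + penalty = £533.7653… + £140.00 = £673.77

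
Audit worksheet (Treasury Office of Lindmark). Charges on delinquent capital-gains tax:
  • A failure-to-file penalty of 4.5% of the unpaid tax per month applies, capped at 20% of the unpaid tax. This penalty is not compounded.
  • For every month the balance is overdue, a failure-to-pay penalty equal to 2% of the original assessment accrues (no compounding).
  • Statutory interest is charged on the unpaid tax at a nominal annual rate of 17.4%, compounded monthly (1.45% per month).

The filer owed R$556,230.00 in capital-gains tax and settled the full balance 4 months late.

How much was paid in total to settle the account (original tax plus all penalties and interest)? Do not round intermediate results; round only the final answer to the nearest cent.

R$733,819.63

Failure-to-file: 4 × 4.5% × R$556,230.00 = R$100,121.40 (under the 20% cap)
Failure-to-pay penalty = 2% × R$556,230.00 × 4 mo = R$44,498.40
Interest: R$556,230.00 × ((1 + 0.0145)^4 − 1) = R$556,230.00 × 0.0592737… = R$32,969.8317…
Total = R$556,230.00 + R$144,619.8000 + R$32,969.8317… = R$733,819.63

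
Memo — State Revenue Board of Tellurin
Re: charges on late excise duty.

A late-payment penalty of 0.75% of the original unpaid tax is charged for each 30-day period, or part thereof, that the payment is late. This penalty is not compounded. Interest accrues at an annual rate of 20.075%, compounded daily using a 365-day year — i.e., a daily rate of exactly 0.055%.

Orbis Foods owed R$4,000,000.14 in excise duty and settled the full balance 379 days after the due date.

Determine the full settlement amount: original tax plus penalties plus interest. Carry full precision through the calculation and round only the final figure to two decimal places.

Penalty periods: ⌈379/30⌉ = 13; penalty = 13 × 0.75% × R$4,000,000.14 = R$390,000.01…
Interest: R$4,000,000.14 × ((1 + 0.00055)^379 − 1) = R$4,000,000.14 × 0.23169676… = R$926,787.0666…
Total = R$4,000,000.14 + R$390,000.0137… + R$926,787.0666… = R$5,316,787.22

R$5,316,787.22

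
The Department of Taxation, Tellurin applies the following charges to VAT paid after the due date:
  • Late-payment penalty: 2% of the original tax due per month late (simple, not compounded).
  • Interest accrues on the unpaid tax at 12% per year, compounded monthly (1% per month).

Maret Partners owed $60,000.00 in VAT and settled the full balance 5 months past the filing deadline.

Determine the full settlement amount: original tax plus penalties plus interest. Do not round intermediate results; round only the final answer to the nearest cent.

Late-payment penalty: 5 × 2% × $60,000.00 = $6,000.00
Interest: $60,000.00 × ((1 + 0.01)^5 − 1) = $60,000.00 × 0.0510101… = $3,060.6030…
Total = $60,000.00 + $6,000.0000 + $3,060.6030… = $69,060.60

$69,060.60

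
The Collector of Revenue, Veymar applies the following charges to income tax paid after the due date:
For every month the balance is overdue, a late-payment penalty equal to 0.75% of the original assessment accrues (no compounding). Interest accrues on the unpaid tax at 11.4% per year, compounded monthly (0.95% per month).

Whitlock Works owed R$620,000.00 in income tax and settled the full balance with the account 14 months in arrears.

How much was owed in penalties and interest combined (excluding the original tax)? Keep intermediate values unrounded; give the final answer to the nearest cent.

Late-payment penalty: 14 × 0.75% × R$620,000.00 = R$65,100.00
Interest: R$620,000.00 × ((1 + 0.0095)^14 − 1) = R$620,000.00 × 0.1415331… = R$87,750.5498…
Penalties + interest = R$65,100.0000 + R$87,750.5498… = R$152,850.55

R$152,850.55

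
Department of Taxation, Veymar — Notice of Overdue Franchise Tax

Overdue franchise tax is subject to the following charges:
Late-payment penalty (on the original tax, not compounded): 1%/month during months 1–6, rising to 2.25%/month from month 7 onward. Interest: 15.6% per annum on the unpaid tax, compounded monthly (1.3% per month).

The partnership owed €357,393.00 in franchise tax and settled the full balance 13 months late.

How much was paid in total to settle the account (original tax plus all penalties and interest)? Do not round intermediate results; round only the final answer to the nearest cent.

€500,468.59

Penalty, months 1–6: 6 × 1% × €357,393.00 = €21,443.58
Penalty, months 7–13: 7 × 2.25% × €357,393.00 = €56,289.40…
Interest: €357,393.00 × ((1 + 0.013)^13 − 1) = €357,393.00 × 0.1828312… = €65,342.6087…
Total = €357,393.00 + €77,732.9775 + €65,342.6087… = €500,468.59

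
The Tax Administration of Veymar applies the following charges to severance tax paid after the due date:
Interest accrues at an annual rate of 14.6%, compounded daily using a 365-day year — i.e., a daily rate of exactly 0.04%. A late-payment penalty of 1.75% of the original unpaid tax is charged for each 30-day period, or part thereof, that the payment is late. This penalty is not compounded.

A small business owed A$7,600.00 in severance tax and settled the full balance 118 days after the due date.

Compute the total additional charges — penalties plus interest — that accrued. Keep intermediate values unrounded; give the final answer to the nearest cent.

Penalty periods: ⌈118/30⌉ = 4; penalty = 4 × 1.75% × A$7,600.00 = A$532.00
Interest: A$7,600.00 × ((1 + 0.0004)^118 − 1) = A$7,600.00 × 0.04832176… = A$367.2454…
Penalties + interest = A$532.0000 + A$367.2454… = A$899.25

A$899.25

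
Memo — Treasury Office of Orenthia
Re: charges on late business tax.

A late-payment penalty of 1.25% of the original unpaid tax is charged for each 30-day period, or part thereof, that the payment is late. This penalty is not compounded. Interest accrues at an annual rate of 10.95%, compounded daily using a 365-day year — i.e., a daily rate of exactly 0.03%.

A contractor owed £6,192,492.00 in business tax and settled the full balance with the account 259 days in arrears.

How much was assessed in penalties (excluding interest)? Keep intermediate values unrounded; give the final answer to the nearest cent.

£696,655.35

Penalty periods: ⌈259/30⌉ = 9; penalty = 9 × 1.25% × £6,192,492.00 = £696,655.35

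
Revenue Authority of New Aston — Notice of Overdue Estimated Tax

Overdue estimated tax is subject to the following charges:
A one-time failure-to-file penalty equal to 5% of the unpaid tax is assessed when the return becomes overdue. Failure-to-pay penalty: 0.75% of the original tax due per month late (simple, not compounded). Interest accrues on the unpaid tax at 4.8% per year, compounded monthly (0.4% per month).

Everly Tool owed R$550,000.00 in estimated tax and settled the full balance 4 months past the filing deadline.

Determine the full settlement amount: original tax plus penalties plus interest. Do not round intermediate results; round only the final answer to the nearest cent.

Failure-to-file penalty: 5% × R$550,000.00 = R$27,500.00
Failure-to-pay penalty: 4 × 0.75% × R$550,000.00 = R$16,500.00
Interest: R$550,000.00 × ((1 + 0.004)^4 − 1) = R$550,000.00 × 0.0160963… = R$8,852.9409…
Total = R$550,000.00 + R$44,000.0000 + R$8,852.9409… = R$602,852.94

R$602,852.94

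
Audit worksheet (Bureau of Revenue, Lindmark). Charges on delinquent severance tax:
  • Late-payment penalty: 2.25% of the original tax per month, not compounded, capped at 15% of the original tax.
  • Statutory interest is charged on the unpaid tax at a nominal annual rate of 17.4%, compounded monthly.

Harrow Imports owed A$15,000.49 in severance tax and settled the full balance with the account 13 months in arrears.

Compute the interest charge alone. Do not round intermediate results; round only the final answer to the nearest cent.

A$3,087.16

Interest (17.4%/yr ÷ 12 = 1.45%/month): A$15,000.49 × ((1 + 0.0145)^13 − 1) = A$3,087.1587…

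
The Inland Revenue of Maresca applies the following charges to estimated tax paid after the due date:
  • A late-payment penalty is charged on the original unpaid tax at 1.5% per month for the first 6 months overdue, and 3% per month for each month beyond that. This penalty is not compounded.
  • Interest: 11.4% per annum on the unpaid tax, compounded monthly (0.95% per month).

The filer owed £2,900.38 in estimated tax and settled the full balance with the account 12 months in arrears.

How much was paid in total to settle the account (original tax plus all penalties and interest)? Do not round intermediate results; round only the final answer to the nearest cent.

Penalty, months 1–6: 6 × 1.5% × £2,900.38 = £261.03…
Penalty, months 7–12: 6 × 3% × £2,900.38 = £522.07…
Interest: £2,900.38 × ((1 + 0.0095)^12 − 1) = £2,900.38 × 0.1201492… = £348.4784…
Total = £2,900.38 + £783.1026 + £348.4784… = £4,031.96

£4,031.96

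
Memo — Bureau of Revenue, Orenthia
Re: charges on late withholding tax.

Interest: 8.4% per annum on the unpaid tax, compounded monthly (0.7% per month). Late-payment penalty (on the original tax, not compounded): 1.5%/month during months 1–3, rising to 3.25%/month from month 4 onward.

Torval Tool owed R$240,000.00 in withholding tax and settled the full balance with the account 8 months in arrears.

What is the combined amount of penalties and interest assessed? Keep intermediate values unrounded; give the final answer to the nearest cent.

Penalty, months 1–3: 3 × 1.5% × R$240,000.00 = R$10,800.00
Penalty, months 4–8: 5 × 3.25% × R$240,000.00 = R$39,000.00
Interest: R$240,000.00 × ((1 + 0.007)^8 − 1) = R$240,000.00 × 0.0573914… = R$13,773.9305…
Penalties + interest = R$49,800.0000 + R$13,773.9305… = R$63,573.93

R$63,573.93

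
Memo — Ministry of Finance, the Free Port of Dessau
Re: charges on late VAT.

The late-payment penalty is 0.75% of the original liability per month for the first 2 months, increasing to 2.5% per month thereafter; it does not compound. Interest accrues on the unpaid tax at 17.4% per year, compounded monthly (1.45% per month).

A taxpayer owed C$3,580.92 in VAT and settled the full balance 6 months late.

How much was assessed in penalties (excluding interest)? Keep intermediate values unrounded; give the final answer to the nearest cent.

Penalty, months 1–2: 2 × 0.75% × C$3,580.92 = C$53.71…
Penalty, months 3–6: 4 × 2.5% × C$3,580.92 = C$358.09…
Total penalty = C$53.71… + C$358.09… = C$411.81

C$411.81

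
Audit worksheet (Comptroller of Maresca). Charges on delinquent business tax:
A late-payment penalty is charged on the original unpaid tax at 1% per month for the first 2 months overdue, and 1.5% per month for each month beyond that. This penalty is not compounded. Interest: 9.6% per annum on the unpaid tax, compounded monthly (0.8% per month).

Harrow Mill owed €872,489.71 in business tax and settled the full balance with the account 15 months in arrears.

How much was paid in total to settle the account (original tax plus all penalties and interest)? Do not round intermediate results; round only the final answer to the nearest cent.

Penalty, months 1–2: 2 × 1% × €872,489.71 = €17,449.79…
Penalty, months 3–15: 13 × 1.5% × €872,489.71 = €170,135.49…
Interest: €872,489.71 × ((1 + 0.008)^15 − 1) = €872,489.71 × 0.1269587… = €110,770.1164…
Total = €872,489.71 + €187,585.2877… + €110,770.1164… = €1,170,845.11

€1,170,845.11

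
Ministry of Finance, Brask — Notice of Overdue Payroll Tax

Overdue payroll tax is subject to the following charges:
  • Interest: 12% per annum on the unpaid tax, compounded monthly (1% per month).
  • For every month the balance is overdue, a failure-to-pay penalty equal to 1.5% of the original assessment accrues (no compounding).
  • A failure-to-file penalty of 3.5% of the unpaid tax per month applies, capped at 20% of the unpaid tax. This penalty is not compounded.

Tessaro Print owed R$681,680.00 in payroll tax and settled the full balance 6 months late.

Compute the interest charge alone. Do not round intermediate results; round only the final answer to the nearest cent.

Interest: R$681,680.00 × ((1 + 0.01)^6 − 1) = R$681,680.00 × 0.0615202… = R$41,937.0563…

R$41,937.06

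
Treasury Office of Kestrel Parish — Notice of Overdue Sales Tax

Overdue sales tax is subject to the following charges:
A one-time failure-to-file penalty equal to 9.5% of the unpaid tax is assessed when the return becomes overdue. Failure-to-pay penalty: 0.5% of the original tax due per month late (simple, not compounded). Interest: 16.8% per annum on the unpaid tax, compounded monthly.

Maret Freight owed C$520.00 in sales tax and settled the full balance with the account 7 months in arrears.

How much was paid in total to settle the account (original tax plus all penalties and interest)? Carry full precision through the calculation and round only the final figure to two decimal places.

Failure-to-file penalty: 9.5% × C$520.00 = C$49.40
Failure-to-pay penalty: 7 × 0.5% × C$520.00 = C$18.20
Interest (16.8%/yr ÷ 12 = 1.4%/month): C$520.00 × ((1 + 0.014)^7 − 1) = C$53.1510…
Total = C$520.00 + C$67.6000 + C$53.1510… = C$640.75

C$640.75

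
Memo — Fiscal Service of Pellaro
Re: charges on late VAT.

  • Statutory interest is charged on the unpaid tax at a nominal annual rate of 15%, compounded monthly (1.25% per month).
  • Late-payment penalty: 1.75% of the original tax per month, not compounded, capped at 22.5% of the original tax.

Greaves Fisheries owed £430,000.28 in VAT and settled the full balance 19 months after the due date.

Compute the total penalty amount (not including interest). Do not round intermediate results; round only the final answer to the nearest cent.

£96,750.06

Penalty (uncapped): 19 × 1.75% × £430,000.28 = £142,975.09…; cap = 22.5% × £430,000.28 = £96,750.06… → penalty = £96,750.06…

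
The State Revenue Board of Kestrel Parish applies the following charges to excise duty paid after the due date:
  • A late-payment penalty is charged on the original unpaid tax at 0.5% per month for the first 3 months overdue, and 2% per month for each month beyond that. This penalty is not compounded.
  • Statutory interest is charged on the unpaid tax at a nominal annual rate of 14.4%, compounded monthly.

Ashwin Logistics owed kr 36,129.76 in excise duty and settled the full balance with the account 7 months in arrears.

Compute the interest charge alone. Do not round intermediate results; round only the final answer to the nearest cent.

Interest (14.4%/yr ÷ 12 = 1.2%/month): kr 36,129.76 × ((1 + 0.012)^7 − 1) = kr 3,146.3678…

kr 3,146.37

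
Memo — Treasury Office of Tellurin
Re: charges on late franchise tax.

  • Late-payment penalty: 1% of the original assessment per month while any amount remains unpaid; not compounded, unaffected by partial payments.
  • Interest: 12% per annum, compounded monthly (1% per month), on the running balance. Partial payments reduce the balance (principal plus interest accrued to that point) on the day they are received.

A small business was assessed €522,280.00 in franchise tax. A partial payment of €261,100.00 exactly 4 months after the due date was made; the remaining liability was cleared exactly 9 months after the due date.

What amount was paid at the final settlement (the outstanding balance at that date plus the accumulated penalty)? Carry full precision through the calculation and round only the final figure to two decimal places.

Balance at month 4: €522,280.0000 × (1 + 0.01)^4 = €543,486.6623…
After €261,100.00 payment: €543,486.6623… − €261,100.00 = €282,386.6623…
Balance at month 9: €282,386.6623… × (1 + 0.01)^5 = €296,791.2201…
Penalty: 9 × 1% × €522,280.00 = €47,005.20
Final settlement = outstanding balance + penalty = €296,791.2201… + €47,005.20 = €343,796.42

€343,796.42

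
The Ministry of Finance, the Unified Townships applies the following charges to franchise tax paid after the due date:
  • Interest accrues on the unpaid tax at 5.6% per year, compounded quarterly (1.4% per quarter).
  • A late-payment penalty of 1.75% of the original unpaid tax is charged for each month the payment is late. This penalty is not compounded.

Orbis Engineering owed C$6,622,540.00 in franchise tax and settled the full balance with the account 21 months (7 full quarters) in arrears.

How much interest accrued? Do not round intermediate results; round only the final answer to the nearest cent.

Interest: C$6,622,540.00 × ((1 + 0.014)^7 − 1) = C$6,622,540.00 × 0.1022134… = C$676,912.3029…

C$676,912.30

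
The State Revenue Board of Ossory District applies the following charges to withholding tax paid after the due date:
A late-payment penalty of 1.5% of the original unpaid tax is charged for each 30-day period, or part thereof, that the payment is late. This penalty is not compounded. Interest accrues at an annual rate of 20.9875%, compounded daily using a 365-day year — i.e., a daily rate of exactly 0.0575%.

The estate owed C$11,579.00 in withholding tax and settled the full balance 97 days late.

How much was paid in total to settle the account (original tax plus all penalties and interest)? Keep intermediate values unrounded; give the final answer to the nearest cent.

C$12,937.71

Penalty periods: ⌈97/30⌉ = 4; penalty = 4 × 1.5% × C$11,579.00 = C$694.74
Interest: C$11,579.00 × ((1 + 0.000575)^97 − 1) = C$11,579.00 × 0.05734280… = C$663.9723…
Total = C$11,579.00 + C$694.7400 + C$663.9723… = C$12,937.71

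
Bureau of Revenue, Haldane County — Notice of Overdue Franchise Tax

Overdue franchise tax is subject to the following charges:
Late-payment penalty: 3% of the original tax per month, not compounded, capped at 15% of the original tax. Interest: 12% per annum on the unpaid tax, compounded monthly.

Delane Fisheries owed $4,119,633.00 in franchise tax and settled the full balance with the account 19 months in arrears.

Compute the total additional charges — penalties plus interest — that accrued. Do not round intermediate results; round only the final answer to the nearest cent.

Penalty (uncapped): 19 × 3% × $4,119,633.00 = $2,348,190.81; cap = 15% × $4,119,633.00 = $617,944.95 → penalty = $617,944.95
Interest (12%/yr ÷ 12 = 1%/month): $4,119,633.00 × ((1 + 0.01)^19 − 1) = $857,332.4998…
Penalties + interest = $617,944.9500 + $857,332.4998… = $1,475,277.45

$1,475,277.45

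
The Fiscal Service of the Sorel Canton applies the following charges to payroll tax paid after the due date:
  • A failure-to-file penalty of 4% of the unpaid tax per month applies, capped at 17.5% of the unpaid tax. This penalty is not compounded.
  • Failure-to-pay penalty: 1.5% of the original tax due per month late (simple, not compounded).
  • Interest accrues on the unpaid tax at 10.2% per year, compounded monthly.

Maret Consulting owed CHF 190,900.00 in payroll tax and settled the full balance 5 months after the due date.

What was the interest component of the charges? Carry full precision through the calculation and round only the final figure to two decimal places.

CHF 8,252.35

Interest (10.2%/yr ÷ 12 = 0.85%/month): CHF 190,900.00 × ((1 + 0.0085)^5 − 1) = CHF 8,252.3526…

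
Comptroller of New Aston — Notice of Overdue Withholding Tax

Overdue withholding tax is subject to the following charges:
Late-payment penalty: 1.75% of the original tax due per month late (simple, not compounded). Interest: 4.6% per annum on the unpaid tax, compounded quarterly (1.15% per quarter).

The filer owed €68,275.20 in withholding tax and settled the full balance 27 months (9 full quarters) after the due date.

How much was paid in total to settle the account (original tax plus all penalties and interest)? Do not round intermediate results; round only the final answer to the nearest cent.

Late-payment penalty = 1.75% × €68,275.20 × 27 mo = €32,260.03…
Interest: €68,275.20 × ((1 + 0.0115)^9 − 1) = €68,275.20 × 0.1083910… = €7,400.4160…
Total = €68,275.20 + €32,260.0320 + €7,400.4160… = €107,935.65

€107,935.65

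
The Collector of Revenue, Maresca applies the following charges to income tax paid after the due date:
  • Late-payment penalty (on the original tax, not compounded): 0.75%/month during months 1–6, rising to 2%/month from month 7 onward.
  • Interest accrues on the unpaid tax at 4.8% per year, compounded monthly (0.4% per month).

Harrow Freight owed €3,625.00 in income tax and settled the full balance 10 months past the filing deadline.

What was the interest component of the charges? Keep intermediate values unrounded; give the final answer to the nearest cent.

Interest: €3,625.00 × ((1 + 0.004)^10 − 1) = €3,625.00 × 0.0407277… = €147.6380…

€147.64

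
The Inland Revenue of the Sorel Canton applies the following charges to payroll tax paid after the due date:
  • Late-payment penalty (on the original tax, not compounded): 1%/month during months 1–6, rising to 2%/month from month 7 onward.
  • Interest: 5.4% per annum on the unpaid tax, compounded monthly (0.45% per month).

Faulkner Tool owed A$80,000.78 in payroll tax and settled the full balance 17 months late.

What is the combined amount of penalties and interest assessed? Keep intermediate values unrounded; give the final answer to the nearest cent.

A$28,745.64

Penalty, months 1–6: 6 × 1% × A$80,000.78 = A$4,800.05…
Penalty, months 7–17: 11 × 2% × A$80,000.78 = A$17,600.17…
Interest: A$80,000.78 × ((1 + 0.0045)^17 − 1) = A$80,000.78 × 0.0793170… = A$6,345.4181…
Penalties + interest = A$22,400.2184 + A$6,345.4181… = A$28,745.64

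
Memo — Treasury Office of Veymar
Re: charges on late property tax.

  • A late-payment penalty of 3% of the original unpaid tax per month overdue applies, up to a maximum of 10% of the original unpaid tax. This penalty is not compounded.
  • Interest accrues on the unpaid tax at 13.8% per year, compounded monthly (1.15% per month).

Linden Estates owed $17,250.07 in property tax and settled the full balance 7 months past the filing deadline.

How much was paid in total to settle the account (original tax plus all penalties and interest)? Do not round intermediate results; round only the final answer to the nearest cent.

Penalty (uncapped): 7 × 3% × $17,250.07 = $3,622.51…; cap = 10% × $17,250.07 = $1,725.01… → penalty = $1,725.01…
Interest: $17,250.07 × ((1 + 0.0115)^7 − 1) = $17,250.07 × 0.0833311… = $1,437.4673…
Total = $17,250.07 + $1,725.0070 + $1,437.4673… = $20,412.54

$20,412.54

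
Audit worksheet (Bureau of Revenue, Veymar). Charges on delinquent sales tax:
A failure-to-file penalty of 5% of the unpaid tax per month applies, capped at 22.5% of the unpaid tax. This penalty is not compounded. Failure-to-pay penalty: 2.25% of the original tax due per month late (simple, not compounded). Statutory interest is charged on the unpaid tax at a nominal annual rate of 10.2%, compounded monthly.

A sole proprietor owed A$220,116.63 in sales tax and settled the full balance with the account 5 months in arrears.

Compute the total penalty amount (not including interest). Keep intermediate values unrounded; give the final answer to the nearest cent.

Failure-to-file: 5 × 5% × A$220,116.63 = A$55,029.16…, capped at 22.5% × A$220,116.63 = A$49,526.24…
Failure-to-pay penalty: 5 × 2.25% × A$220,116.63 = A$24,763.12…
Total penalty = A$49,526.24… + A$24,763.12… = A$74,289.36

A$74,289.36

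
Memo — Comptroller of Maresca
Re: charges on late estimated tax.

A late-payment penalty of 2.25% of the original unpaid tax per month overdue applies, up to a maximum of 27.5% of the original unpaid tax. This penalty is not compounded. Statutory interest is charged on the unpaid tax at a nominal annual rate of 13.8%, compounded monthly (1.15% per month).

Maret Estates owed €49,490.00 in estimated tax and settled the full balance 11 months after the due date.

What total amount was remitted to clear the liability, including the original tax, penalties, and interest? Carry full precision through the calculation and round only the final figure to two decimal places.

Penalty: 11 × 2.25% × €49,490.00 = €12,248.78… (below the 27.5% cap of €13,609.75)
Interest: €49,490.00 × ((1 + 0.0115)^11 − 1) = €49,490.00 × 0.1340306… = €6,633.1724…
Total = €49,490.00 + €12,248.7750 + €6,633.1724… = €68,371.95

€68,371.95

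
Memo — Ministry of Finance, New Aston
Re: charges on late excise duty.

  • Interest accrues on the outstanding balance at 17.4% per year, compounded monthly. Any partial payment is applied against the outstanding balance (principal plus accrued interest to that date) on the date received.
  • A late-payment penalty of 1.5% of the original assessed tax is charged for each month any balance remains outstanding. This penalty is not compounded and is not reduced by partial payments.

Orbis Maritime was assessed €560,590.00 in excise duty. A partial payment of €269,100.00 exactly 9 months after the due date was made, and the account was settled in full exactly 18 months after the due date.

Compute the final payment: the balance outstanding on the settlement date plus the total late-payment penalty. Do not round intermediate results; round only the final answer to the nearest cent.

€571,445.26

Monthly rate = 17.4% ÷ 12 = 1.45%
Balance at month 9: €560,590.0000 × (1 + 0.0145)^9 = €638,136.8272…
After €269,100.00 payment: €638,136.8272… − €269,100.00 = €369,036.8272…
Balance at month 18: €369,036.8272… × (1 + 0.0145)^9 = €420,085.9631…
Penalty: 18 × 1.5% × €560,590.00 = €151,359.30
Final settlement = outstanding balance + penalty = €420,085.9631… + €151,359.30 = €571,445.26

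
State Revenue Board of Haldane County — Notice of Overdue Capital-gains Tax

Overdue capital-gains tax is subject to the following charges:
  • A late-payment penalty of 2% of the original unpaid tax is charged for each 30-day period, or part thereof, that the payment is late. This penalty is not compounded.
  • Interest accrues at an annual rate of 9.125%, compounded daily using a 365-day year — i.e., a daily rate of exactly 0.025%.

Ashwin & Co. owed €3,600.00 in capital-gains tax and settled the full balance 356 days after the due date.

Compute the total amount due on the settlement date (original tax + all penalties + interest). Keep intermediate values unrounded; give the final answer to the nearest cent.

Penalty periods: ⌈356/30⌉ = 12; penalty = 12 × 2% × €3,600.00 = €864.00
Interest: €3,600.00 × ((1 + 0.00025)^356 − 1) = €3,600.00 × 0.09306850… = €335.0466…
Total = €3,600.00 + €864.0000 + €335.0466… = €4,799.05

€4,799.05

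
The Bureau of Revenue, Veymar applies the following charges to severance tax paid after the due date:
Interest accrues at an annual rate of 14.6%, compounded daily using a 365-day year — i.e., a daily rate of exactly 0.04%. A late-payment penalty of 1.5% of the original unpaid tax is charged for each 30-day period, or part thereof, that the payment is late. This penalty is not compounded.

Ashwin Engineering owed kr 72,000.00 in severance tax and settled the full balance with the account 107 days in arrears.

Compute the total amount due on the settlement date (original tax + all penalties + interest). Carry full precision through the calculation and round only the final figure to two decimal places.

kr 79,467.85

Penalty periods: ⌈107/30⌉ = 4; penalty = 4 × 1.5% × kr 72,000.00 = kr 4,320.00
Interest: kr 72,000.00 × ((1 + 0.0004)^107 − 1) = kr 72,000.00 × 0.04372020… = kr 3,147.8541…
Total = kr 72,000.00 + kr 4,320.0000 + kr 3,147.8541… = kr 79,467.85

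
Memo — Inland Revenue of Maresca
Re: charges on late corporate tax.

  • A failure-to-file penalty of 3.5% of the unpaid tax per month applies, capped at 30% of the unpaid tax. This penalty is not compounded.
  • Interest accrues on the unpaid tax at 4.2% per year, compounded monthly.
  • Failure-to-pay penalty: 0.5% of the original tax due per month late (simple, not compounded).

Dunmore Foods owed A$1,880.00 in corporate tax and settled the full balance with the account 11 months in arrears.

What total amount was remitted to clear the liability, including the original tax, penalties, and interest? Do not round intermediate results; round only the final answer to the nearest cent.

Failure-to-file: 11 × 3.5% × A$1,880.00 = A$723.80, capped at 30% × A$1,880.00 = A$564.00
Failure-to-pay penalty = 0.5% × A$1,880.00 × 11 mo = A$103.40
Interest (4.2%/yr ÷ 12 = 0.35%/month): A$1,880.00 × ((1 + 0.0035)^11 − 1) = A$73.6600…
Total = A$1,880.00 + A$667.4000 + A$73.6600… = A$2,621.06

A$2,621.06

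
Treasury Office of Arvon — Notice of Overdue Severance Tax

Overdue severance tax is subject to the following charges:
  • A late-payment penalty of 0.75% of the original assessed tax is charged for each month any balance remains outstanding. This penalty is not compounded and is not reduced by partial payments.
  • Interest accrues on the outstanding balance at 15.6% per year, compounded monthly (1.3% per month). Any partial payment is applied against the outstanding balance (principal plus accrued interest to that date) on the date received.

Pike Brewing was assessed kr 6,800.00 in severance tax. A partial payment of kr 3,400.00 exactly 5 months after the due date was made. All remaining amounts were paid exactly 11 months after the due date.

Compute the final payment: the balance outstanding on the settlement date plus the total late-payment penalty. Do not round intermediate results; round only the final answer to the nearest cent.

Balance at month 5: kr 6,800.0000 × (1 + 0.013)^5 = kr 7,253.6424…
After kr 3,400.00 payment: kr 7,253.6424… − kr 3,400.00 = kr 3,853.6424…
Balance at month 11: kr 3,853.6424… × (1 + 0.013)^6 = kr 4,164.1664…
Penalty: 11 × 0.75% × kr 6,800.00 = kr 561.00
Final settlement = outstanding balance + penalty = kr 4,164.1664… + kr 561.00 = kr 4,725.17

kr 4,725.17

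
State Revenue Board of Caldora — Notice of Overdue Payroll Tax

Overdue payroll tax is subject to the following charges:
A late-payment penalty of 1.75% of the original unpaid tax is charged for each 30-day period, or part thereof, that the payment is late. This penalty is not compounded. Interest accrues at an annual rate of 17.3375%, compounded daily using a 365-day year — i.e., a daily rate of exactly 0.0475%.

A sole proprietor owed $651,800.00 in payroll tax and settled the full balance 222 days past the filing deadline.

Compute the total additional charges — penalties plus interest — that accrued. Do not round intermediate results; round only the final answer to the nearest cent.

$163,720.90

Penalty periods: ⌈222/30⌉ = 8; penalty = 8 × 1.75% × $651,800.00 = $91,252.00
Interest: $651,800.00 × ((1 + 0.000475)^222 − 1) = $651,800.00 × 0.11118272… = $72,468.8983…
Penalties + interest = $91,252.0000 + $72,468.8983… = $163,720.90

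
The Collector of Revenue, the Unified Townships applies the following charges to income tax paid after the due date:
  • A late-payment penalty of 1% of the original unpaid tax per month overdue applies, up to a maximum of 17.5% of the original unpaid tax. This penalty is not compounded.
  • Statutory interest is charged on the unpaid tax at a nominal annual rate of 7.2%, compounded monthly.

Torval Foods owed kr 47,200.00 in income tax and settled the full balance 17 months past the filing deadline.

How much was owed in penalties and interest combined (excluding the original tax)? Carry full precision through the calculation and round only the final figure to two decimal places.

kr 13,076.57

Penalty: 17 × 1% × kr 47,200.00 = kr 8,024.00 (below the 17.5% cap of kr 8,260.00)
Interest (7.2%/yr ÷ 12 = 0.6%/month): kr 47,200.00 × ((1 + 0.006)^17 − 1) = kr 5,052.5718…
Penalties + interest = kr 8,024.0000 + kr 5,052.5718… = kr 13,076.57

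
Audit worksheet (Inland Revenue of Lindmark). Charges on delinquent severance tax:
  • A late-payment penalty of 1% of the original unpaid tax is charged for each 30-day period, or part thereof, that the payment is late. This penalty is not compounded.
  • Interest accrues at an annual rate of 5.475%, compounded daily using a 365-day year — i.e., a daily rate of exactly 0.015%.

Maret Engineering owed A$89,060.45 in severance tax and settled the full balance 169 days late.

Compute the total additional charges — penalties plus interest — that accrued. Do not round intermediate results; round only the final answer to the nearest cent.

Penalty periods: ⌈169/30⌉ = 6; penalty = 6 × 1% × A$89,060.45 = A$5,343.63…
Interest: A$89,060.45 × ((1 + 0.00015)^169 − 1) = A$89,060.45 × 0.02567209… = A$2,286.3682…
Penalties + interest = A$5,343.6270 + A$2,286.3682… = A$7,630.00

A$7,630.00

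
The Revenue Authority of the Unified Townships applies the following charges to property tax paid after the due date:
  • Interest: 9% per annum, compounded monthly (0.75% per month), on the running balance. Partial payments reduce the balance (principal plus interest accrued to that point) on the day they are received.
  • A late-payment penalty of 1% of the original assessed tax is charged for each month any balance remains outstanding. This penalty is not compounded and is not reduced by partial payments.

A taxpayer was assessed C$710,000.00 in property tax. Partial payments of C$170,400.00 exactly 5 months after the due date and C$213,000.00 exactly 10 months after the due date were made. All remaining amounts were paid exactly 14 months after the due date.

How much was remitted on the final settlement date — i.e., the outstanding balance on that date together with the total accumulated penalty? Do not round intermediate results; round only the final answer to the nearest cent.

Balance at month 5: C$710,000.0000 × (1 + 0.0075)^5 = C$737,027.3816…
After C$170,400.00 payment: C$737,027.3816… − C$170,400.00 = C$566,627.3816…
Balance at month 10: C$566,627.3816… × (1 + 0.0075)^5 = C$588,197.0357…
After C$213,000.00 payment: C$588,197.0357… − C$213,000.00 = C$375,197.0357…
Balance at month 14: C$375,197.0357… × (1 + 0.0075)^4 = C$386,580.2101…
Penalty: 14 × 1% × C$710,000.00 = C$99,400.00
Final settlement = outstanding balance + penalty = C$386,580.2101… + C$99,400.00 = C$485,980.21

C$485,980.21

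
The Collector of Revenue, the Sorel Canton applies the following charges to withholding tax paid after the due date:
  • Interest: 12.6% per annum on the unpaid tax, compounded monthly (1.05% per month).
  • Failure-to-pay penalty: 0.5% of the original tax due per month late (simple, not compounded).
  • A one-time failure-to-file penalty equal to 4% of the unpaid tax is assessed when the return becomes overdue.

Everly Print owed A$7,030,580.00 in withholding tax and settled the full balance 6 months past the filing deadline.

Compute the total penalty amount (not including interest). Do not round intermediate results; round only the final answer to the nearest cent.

A$492,140.60

Failure-to-file penalty: 4% × A$7,030,580.00 = A$281,223.20
Failure-to-pay penalty: 6 × 0.5% × A$7,030,580.00 = A$210,917.40
Total penalty = A$281,223.20 + A$210,917.40 = A$492,140.60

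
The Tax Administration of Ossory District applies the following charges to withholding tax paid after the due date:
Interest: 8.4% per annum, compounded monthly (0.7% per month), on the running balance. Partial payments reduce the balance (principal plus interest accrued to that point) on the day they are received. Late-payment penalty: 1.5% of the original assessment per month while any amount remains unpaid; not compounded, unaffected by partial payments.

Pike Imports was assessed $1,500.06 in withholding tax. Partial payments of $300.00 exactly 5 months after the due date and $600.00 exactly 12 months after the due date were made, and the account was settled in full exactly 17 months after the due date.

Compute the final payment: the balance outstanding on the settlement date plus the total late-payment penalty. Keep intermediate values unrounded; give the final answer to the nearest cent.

Balance at month 5: $1,500.0600 × (1 + 0.007)^5 = $1,553.3023…
After $300.00 payment: $1,553.3023… − $300.00 = $1,253.3023…
Balance at month 12: $1,253.3023… × (1 + 0.007)^7 = $1,316.0189…
After $600.00 payment: $1,316.0189… − $600.00 = $716.0189…
Balance at month 17: $716.0189… × (1 + 0.007)^5 = $741.4329…
Penalty: 17 × 1.5% × $1,500.06 = $382.52…
Final settlement = outstanding balance + penalty = $741.4329… + $382.52… = $1,123.95

$1,123.95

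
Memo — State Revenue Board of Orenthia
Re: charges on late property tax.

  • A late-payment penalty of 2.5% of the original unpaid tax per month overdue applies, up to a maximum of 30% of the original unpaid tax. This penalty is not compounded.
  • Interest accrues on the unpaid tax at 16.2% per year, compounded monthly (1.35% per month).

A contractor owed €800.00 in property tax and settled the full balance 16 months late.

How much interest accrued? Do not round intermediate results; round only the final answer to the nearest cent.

Interest: €800.00 × ((1 + 0.0135)^16 − 1) = €800.00 × 0.2393103… = €191.4482…

€191.45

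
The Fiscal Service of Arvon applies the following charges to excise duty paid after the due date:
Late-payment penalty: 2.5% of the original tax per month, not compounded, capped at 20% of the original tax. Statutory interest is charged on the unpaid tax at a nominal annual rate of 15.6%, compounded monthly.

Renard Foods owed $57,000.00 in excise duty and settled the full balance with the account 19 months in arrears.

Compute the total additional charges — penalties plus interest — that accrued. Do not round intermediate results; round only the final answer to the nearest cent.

Penalty (uncapped): 19 × 2.5% × $57,000.00 = $27,075.00; cap = 20% × $57,000.00 = $11,400.00 → penalty = $11,400.00
Interest (15.6%/yr ÷ 12 = 1.3%/month): $57,000.00 × ((1 + 0.013)^19 − 1) = $15,854.1537…
Penalties + interest = $11,400.0000 + $15,854.1537… = $27,254.15

$27,254.15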